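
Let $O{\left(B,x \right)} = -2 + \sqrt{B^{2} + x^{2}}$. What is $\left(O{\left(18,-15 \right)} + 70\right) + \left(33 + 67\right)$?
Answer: $168 + 3 \sqrt{61} \approx 191.43$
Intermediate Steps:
$\left(O{\left(18,-15 \right)} + 70\right) + \left(33 + 67\right) = \left(\left(-2 + \sqrt{18^{2} + \left(-15\right)^{2}}\right) + 70\right) + \left(33 + 67\right) = \left(\left(-2 + \sqrt{324 + 225}\right) + 70\right) + 100 = \left(\left(-2 + \sqrt{549}\right) + 70\right) + 100 = \left(\left(-2 + 3 \sqrt{61}\right) + 70\right) + 100 = \left(68 + 3 \sqrt{61}\right) + 100 = 168 + 3 \sqrt{61}$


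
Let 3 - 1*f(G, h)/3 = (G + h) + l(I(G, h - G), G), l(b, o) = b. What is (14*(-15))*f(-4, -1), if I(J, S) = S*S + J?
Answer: -1890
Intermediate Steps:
I(J, S) = J + S² (I(J, S) = S² + J = J + S²)
f(G, h) = 9 - 6*G - 3*h - 3*(h - G)² (f(G, h) = 9 - 3*((G + h) + (G + (h - G)²)) = 9 - 3*(h + (h - G)² + 2*G) = 9 + (-6*G - 3*h - 3*(h - G)²) = 9 - 6*G - 3*h - 3*(h - G)²)
(14*(-15))*f(-4, -1) = (14*(-15))*(9 - 6*(-4) - 3*(-1) - 3*(-4 - 1*(-1))²) = -210*(9 + 24 + 3 - 3*(-4 + 1)²) = -210*(9 + 24 + 3 - 3*(-3)²) = -210*(9 + 24 + 3 - 3*9) = -210*(9 + 24 + 3 - 27) = -210*9 = -1890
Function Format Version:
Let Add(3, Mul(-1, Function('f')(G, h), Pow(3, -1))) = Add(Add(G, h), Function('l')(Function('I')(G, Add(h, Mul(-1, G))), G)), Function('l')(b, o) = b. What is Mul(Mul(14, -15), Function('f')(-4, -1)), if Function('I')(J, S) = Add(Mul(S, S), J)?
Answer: -1890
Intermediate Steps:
Function('I')(J, S) = Add(J, Pow(S, 2)) (Function('I')(J, S) = Add(Pow(S, 2), J) = Add(J, Pow(S, 2)))
Function('f')(G, h) = Add(9, Mul(-6, G), Mul(-3, h), Mul(-3, Pow(Add(h, Mul(-1, G)), 2))) (Function('f')(G, h) = Add(9, Mul(-3, Add(Add(G, h), Add(G, Pow(Add(h, Mul(-1, G)), 2))))) = Add(9, Mul(-3, Add(h, Pow(Add(h, Mul(-1, G)), 2), Mul(2, G)))) = Add(9, Add(Mul(-6, G), Mul(-3, h), Mul(-3, Pow(Add(h, Mul(-1, G)), 2)))) = Add(9, Mul(-6, G), Mul(-3, h), Mul(-3, Pow(Add(h, Mul(-1, G)), 2))))
Mul(Mul(14, -15), Function('f')(-4, -1)) = Mul(Mul(14, -15), Add(9, Mul(-6, -4), Mul(-3, -1), Mul(-3, Pow(Add(-4, Mul(-1, -1)), 2)))) = Mul(-210, Add(9, 24, 3, Mul(-3, Pow(Add(-4, 1), 2)))) = Mul(-210, Add(9, 24, 3, Mul(-3, Pow(-3, 2)))) = Mul(-210, Add(9, 24, 3, Mul(-3, 9))) = Mul(-210, Add(9, 24, 3, -27)) = Mul(-210, 9) = -1890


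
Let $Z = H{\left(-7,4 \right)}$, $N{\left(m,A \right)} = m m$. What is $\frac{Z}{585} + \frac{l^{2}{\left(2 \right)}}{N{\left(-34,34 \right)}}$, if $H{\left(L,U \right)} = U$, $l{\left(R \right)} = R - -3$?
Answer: $\frac{19249}{676260} \approx 0.028464$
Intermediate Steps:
$l{\left(R \right)} = 3 + R$ ($l{\left(R \right)} = R + 3 = 3 + R$)
$N{\left(m,A \right)} = m^{2}$
$Z = 4$
$\frac{Z}{585} + \frac{l^{2}{\left(2 \right)}}{N{\left(-34,34 \right)}} = \frac{4}{585} + \frac{\left(3 + 2\right)^{2}}{\left(-34\right)^{2}} = 4 \cdot \frac{1}{585} + \frac{5^{2}}{1156} = \frac{4}{585} + 25 \cdot \frac{1}{1156} = \frac{4}{585} + \frac{25}{1156} = \frac{19249}{676260}$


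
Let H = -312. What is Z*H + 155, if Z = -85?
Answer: 26675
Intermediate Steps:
Z*H + 155 = -85*(-312) + 155 = 26520 + 155 = 26675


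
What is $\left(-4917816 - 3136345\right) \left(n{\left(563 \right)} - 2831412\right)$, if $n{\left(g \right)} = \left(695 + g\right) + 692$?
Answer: $22788942491382$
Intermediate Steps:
$n{\left(g \right)} = 1387 + g$
$\left(-4917816 - 3136345\right) \left(n{\left(563 \right)} - 2831412\right) = \left(-4917816 - 3136345\right) \left(\left(1387 + 563\right) - 2831412\right) = - 8054161 \left(1950 - 2831412\right) = \left(-8054161\right) \left(-2829462\right) = 22788942491382$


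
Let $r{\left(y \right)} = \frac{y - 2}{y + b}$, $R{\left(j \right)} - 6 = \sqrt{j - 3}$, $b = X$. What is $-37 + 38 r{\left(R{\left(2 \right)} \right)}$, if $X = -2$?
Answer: $1$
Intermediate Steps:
$b = -2$
$R{\left(j \right)} = 6 + \sqrt{-3 + j}$ ($R{\left(j \right)} = 6 + \sqrt{j - 3} = 6 + \sqrt{-3 + j}$)
$r{\left(y \right)} = 1$ ($r{\left(y \right)} = \frac{y - 2}{y - 2} = \frac{-2 + y}{-2 + y} = 1$)
$-37 + 38 r{\left(R{\left(2 \right)} \right)} = -37 + 38 \cdot 1 = -37 + 38 = 1$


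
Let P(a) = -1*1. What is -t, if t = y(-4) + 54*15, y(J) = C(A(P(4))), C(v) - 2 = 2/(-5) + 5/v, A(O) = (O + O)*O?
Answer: -8141/10 ≈ -814.10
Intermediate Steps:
P(a) = -1
A(O) = 2*O² (A(O) = (2*O)*O = 2*O²)
C(v) = 8/5 + 5/v (C(v) = 2 + (2/(-5) + 5/v) = 2 + (2*(-⅕) + 5/v) = 2 + (-⅖ + 5/v) = 8/5 + 5/v)
y(J) = 41/10 (y(J) = 8/5 + 5/((2*(-1)²)) = 8/5 + 5/((2*1)) = 8/5 + 5/2 = 41/10)
t = 8141/10 (t = 41/10 + 54*15 = 41/10 + 810 = 8141/10 ≈ 814.10)
-t = -1*8141/10 = -8141/10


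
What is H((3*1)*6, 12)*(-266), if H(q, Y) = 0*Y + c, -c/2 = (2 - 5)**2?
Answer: 4788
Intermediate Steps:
c = -18 (c = -2*(2 - 5)**2 = -2*(-3)**2 = -2*9 = -18)
H(q, Y) = -18 (H(q, Y) = 0*Y - 18 = 0 - 18 = -18)
H((3*1)*6, 12)*(-266) = -18*(-266) = 4788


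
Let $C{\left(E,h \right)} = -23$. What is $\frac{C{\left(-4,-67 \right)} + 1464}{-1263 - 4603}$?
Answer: $- \frac{1441}{5866} \approx -0.24565$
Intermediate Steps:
$\frac{C{\left(-4,-67 \right)} + 1464}{-1263 - 4603} = \frac{-23 + 1464}{-1263 - 4603} = \frac{1441}{-5866} = 1441 \left(- \frac{1}{5866}\right) = - \frac{1441}{5866}$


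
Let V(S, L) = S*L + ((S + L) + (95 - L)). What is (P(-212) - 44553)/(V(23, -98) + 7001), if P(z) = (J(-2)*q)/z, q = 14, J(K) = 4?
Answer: -2361323/257845 ≈ -9.1579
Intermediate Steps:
V(S, L) = 95 + S + L*S (V(S, L) = L*S + ((L + S) + (95 - L)) = L*S + (95 + S) = 95 + S + L*S)
P(z) = 56/z (P(z) = (4*14)/z = 56/z)
(P(-212) - 44553)/(V(23, -98) + 7001) = (56/(-212) - 44553)/((95 + 23 - 98*23) + 7001) = (56*(-1/212) - 44553)/((95 + 23 - 2254) + 7001) = (-14/53 - 44553)/(-2136 + 7001) = -2361323/53/4865 = -2361323/53*1/4865 = -2361323/257845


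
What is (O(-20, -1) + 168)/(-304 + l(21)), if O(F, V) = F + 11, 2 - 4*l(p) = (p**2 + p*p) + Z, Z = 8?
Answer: -159/526 ≈ -0.30228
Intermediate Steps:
l(p) = -3/2 - p**2/2 (l(p) = 1/2 - ((p**2 + p*p) + 8)/4 = 1/2 - ((p**2 + p**2) + 8)/4 = 1/2 - (2*p**2 + 8)/4 = 1/2 - (8 + 2*p**2)/4 = 1/2 + (-2 - p**2/2) = -3/2 - p**2/2)
O(F, V) = 11 + F
(O(-20, -1) + 168)/(-304 + l(21)) = ((11 - 20) + 168)/(-304 + (-3/2 - 1/2*21**2)) = (-9 + 168)/(-304 + (-3/2 - 1/2*441)) = 159/(-304 + (-3/2 - 441/2)) = 159/(-304 - 222) = 159/(-526) = 159*(-1/526) = -159/526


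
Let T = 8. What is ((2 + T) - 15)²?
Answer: 25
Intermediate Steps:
((2 + T) - 15)² = ((2 + 8) - 15)² = (10 - 15)² = (-5)² = 25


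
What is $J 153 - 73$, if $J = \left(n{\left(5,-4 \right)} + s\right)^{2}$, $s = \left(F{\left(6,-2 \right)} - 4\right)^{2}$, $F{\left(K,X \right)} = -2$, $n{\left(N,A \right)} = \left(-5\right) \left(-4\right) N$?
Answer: $2829815$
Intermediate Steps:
$n{\left(N,A \right)} = 20 N$
$s = 36$ ($s = \left(-2 - 4\right)^{2} = \left(-6\right)^{2} = 36$)
$J = 18496$ ($J = \left(20 \cdot 5 + 36\right)^{2} = \left(100 + 36\right)^{2} = 136^{2} = 18496$)
$J 153 - 73 = 18496 \cdot 153 - 73 = 2829888 - 73 = 2829815$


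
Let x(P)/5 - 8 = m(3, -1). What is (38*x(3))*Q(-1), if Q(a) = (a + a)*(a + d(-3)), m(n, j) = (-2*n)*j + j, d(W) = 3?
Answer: -9880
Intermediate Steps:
m(n, j) = j - 2*j*n (m(n, j) = -2*j*n + j = j - 2*j*n)
x(P) = 65 (x(P) = 40 + 5*(-(1 - 2*3)) = 40 + 5*(-(1 - 6)) = 40 + 5*(-1*(-5)) = 40 + 5*5 = 40 + 25 = 65)
Q(a) = 2*a*(3 + a) (Q(a) = (a + a)*(a + 3) = (2*a)*(3 + a) = 2*a*(3 + a))
(38*x(3))*Q(-1) = (38*65)*(2*(-1)*(3 - 1)) = 2470*(2*(-1)*2) = 2470*(-4) = -9880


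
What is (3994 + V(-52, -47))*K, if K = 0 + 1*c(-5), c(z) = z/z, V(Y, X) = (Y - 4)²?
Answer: 7130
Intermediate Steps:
V(Y, X) = (-4 + Y)²
c(z) = 1
K = 1 (K = 0 + 1*1 = 0 + 1 = 1)
(3994 + V(-52, -47))*K = (3994 + (-4 - 52)²)*1 = (3994 + (-56)²)*1 = (3994 + 3136)*1 = 7130*1 = 7130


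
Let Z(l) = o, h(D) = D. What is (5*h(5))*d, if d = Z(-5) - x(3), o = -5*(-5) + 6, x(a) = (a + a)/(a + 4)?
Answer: 5275/7 ≈ 753.57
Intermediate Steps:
x(a) = 2*a/(4 + a) (x(a) = (2*a)/(4 + a) = 2*a/(4 + a))
o = 31 (o = 25 + 6 = 31)
Z(l) = 31
d = 211/7 (d = 31 - 2*3/(4 + 3) = 31 - 2*3/7 = 31 - 1*6/7 = 31 - 6/7 = 211/7 ≈ 30.143)
(5*h(5))*d = (5*5)*(211/7) = 25*(211/7) = 5275/7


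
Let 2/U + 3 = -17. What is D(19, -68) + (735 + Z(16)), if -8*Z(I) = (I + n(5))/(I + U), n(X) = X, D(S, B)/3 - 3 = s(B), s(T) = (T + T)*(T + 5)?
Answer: 5606941/212 ≈ 26448.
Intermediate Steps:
U = -1/10 (U = 2/(-3 - 17) = 2/(-20) = 2*(-1/20) = -1/10 ≈ -0.10000)
s(T) = 2*T*(5 + T) (s(T) = (2*T)*(5 + T) = 2*T*(5 + T))
D(S, B) = 9 + 6*B*(5 + B) (D(S, B) = 9 + 3*(2*B*(5 + B)) = 9 + 6*B*(5 + B))
Z(I) = -(5 + I)/(8*(-1/10 + I)) (Z(I) = -(I + 5)/(8*(I - 1/10)) = -(5 + I)/(8*(-1/10 + I)))
D(19, -68) + (735 + Z(16)) = (9 + 6*(-68)*(5 - 68)) + (735 + 5*(-5 - 1*16)/(4*(-1 + 10*16))) = (9 + 6*(-68)*(-63)) + (735 + 5*(-5 - 16)/(4*(-1 + 160))) = (9 + 25704) + (735 + (5/4)*(-21)/159) = 25713 + (735 + (5/4)*(1/159)*(-21)) = 25713 + (735 - 35/212) = 25713 + 155785/212 = 5606941/212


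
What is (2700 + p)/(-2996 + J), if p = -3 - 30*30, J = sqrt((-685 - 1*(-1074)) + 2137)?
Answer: -2691906/4486745 - 1797*sqrt(2526)/8973490 ≈ -0.61003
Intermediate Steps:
J = sqrt(2526) (J = sqrt((-685 + 1074) + 2137) = sqrt(389 + 2137) = sqrt(2526) ≈ 50.259)
p = -903 (p = -3 - 900 = -903)
(2700 + p)/(-2996 + J) = (2700 - 903)/(-2996 + sqrt(2526)) = 1797/(-2996 + sqrt(2526))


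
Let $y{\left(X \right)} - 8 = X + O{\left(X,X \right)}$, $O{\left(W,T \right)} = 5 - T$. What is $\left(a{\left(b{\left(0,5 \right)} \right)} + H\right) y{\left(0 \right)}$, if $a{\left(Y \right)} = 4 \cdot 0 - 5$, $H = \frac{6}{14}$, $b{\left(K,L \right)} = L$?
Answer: $- \frac{416}{7} \approx -59.429$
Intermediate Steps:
$H = \frac{3}{7}$ ($H = 6 \cdot \frac{1}{14} = \frac{3}{7} \approx 0.42857$)
$y{\left(X \right)} = 13$ ($y{\left(X \right)} = 8 + \left(X - \left(-5 + X\right)\right) = 8 + 5 = 13$)
$a{\left(Y \right)} = -5$ ($a{\left(Y \right)} = 0 - 5 = -5$)
$\left(a{\left(b{\left(0,5 \right)} \right)} + H\right) y{\left(0 \right)} = \left(-5 + \frac{3}{7}\right) 13 = \left(- \frac{32}{7}\right) 13 = - \frac{416}{7}$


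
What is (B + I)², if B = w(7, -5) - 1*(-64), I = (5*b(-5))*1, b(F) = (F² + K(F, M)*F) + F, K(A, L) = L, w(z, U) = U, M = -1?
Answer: 33856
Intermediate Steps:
b(F) = F² (b(F) = (F² - F) + F = F²)
I = 125 (I = (5*(-5)²)*1 = (5*25)*1 = 125*1 = 125)
B = 59 (B = -5 - 1*(-64) = -5 + 64 = 59)
(B + I)² = (59 + 125)² = 184² = 33856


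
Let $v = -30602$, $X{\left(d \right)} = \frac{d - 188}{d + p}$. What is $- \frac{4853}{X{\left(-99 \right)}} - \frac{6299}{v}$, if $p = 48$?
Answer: $- \frac{7572278993}{8782774} \approx -862.17$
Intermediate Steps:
$X{\left(d \right)} = \frac{-188 + d}{48 + d}$ ($X{\left(d \right)} = \frac{d - 188}{d + 48} = \frac{-188 + d}{48 + d}$)
$- \frac{4853}{X{\left(-99 \right)}} - \frac{6299}{v} = - \frac{4853}{\frac{1}{48 - 99} \left(-188 - 99\right)} - \frac{6299}{-30602} = - \frac{4853}{\frac{1}{-51} \left(-287\right)} - - \frac{6299}{30602} = - \frac{4853}{\left(- \frac{1}{51}\right) \left(-287\right)} + \frac{6299}{30602} = - \frac{4853}{\frac{287}{51}} + \frac{6299}{30602} = \left(-4853\right) \frac{51}{287} + \frac{6299}{30602} = - \frac{247503}{287} + \frac{6299}{30602} = - \frac{7572278993}{8782774}$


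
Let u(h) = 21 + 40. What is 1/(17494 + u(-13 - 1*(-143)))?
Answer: 1/17555 ≈ 5.6964e-5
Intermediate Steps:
u(h) = 61
1/(17494 + u(-13 - 1*(-143))) = 1/(17494 + 61) = 1/17555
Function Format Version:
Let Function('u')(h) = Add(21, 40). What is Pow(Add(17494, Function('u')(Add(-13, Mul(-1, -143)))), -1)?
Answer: Rational(1, 17555) ≈ 5.6964e-5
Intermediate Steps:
Function('u')(h) = 61
Pow(Add(17494, Function('u')(Add(-13, Mul(-1, -143)))), -1) = Pow(Add(17494, 61), -1) = Pow(17555, -1) = Rational(1, 17555)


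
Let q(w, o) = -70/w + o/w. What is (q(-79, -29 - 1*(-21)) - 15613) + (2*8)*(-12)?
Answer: -1248517/79 ≈ -15804.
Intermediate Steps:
(q(-79, -29 - 1*(-21)) - 15613) + (2*8)*(-12) = ((-70 + (-29 - 1*(-21)))/(-79) - 15613) + (2*8)*(-12) = (-(-70 + (-29 + 21))/79 - 15613) + 16*(-12) = (-(-70 - 8)/79 - 15613) - 192 = (-1/79*(-78) - 15613) - 192 = (78/79 - 15613) - 192 = -1233349/79 - 192 = -1248517/79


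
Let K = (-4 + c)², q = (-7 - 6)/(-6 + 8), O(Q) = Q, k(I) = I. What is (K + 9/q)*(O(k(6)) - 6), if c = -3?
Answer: 0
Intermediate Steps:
q = -13/2 ≈ -6.5000
K = 49 (K = (-4 - 3)² = (-7)² = 49)
(K + 9/q)*(O(k(6)) - 6) = (49 + 9/(-13/2))*(6 - 6) = (49 + 9*(-2/13))*0 = (49 - 18/13)*0 = (619/13)*0 = 0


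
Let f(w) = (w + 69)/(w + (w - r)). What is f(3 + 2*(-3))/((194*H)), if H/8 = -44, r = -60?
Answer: -1/55872 ≈ -1.7898e-5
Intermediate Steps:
H = -352 (H = 8*(-44) = -352)
f(w) = (69 + w)/(60 + 2*w) (f(w) = (w + 69)/(w + (w - 1*(-60))) = (69 + w)/(w + (w + 60)) = (69 + w)/(w + (60 + w)) = (69 + w)/(60 + 2*w))
f(3 + 2*(-3))/((194*H)) = ((69 + (3 + 2*(-3)))/(2*(30 + (3 + 2*(-3)))))/((194*(-352))) = ((69 + (3 - 6))/(2*(30 + (3 - 6))))/(-68288) = ((69 - 3)/(2*(30 - 3)))*(-1/68288) = ((½)*66/27)*(-1/68288) = ((½)*(1/27)*66)*(-1/68288) = (11/9)*(-1/68288) = -1/55872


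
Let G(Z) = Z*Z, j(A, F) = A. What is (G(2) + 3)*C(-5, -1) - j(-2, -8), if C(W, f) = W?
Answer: -33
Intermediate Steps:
G(Z) = Z**2
(G(2) + 3)*C(-5, -1) - j(-2, -8) = (2**2 + 3)*(-5) - 1*(-2) = (4 + 3)*(-5) + 2 = 7*(-5) + 2 = -35 + 2 = -33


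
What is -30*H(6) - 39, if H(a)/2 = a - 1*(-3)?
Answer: -579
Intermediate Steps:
H(a) = 6 + 2*a (H(a) = 2*(a - 1*(-3)) = 2*(a + 3) = 2*(3 + a) = 6 + 2*a)
-30*H(6) - 39 = -30*(6 + 2*6) - 39 = -30*(6 + 12) - 39 = -30*18 - 39 = -540 - 39 = -579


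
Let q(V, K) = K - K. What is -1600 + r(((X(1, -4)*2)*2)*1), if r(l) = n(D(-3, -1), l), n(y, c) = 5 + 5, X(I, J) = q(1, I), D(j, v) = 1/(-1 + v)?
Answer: -1590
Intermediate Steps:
q(V, K) = 0
X(I, J) = 0
n(y, c) = 10
r(l) = 10
-1600 + r(((X(1, -4)*2)*2)*1) = -1600 + 10 = -1590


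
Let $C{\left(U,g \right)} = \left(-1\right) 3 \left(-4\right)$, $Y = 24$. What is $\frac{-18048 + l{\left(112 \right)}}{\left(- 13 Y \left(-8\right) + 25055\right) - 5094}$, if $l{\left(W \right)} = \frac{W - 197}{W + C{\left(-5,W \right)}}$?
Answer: $- \frac{2238037}{2784668} \approx -0.8037$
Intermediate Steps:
$C{\left(U,g \right)} = 12$ ($C{\left(U,g \right)} = \left(-3\right) \left(-4\right) = 12$)
$l{\left(W \right)} = \frac{-197 + W}{12 + W}$ ($l{\left(W \right)} = \frac{W - 197}{W + 12} = \frac{-197 + W}{12 + W}$)
$\frac{-18048 + l{\left(112 \right)}}{\left(- 13 Y \left(-8\right) + 25055\right) - 5094} = \frac{-18048 + \frac{-197 + 112}{12 + 112}}{\left(\left(-13\right) 24 \left(-8\right) + 25055\right) - 5094} = \frac{-18048 + \frac{1}{124} \left(-85\right)}{\left(\left(-312\right) \left(-8\right) + 25055\right) - 5094} = \frac{-18048 + \frac{1}{124} \left(-85\right)}{\left(2496 + 25055\right) - 5094} = \frac{-18048 - \frac{85}{124}}{27551 - 5094} = - \frac{2238037}{124 \cdot 22457} = \left(- \frac{2238037}{124}\right) \frac{1}{22457} = - \frac{2238037}{2784668}$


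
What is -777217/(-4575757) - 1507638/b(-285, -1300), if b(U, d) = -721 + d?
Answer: 6900155887523/9247604897 ≈ 746.16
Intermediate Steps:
-777217/(-4575757) - 1507638/b(-285, -1300) = -777217/(-4575757) - 1507638/(-721 - 1300) = -777217*(-1/4575757) - 1507638/(-2021) = 777217/4575757 - 1507638*(-1/2021) = 777217/4575757 + 1507638/2021 = 6900155887523/9247604897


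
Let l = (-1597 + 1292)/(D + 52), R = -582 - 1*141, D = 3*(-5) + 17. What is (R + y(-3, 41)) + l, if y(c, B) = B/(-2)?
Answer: -20227/27 ≈ -749.15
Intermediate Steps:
D = 2 (D = -15 + 17 = 2)
R = -723 (R = -582 - 141 = -723)
y(c, B) = -B/2 (y(c, B) = B*(-½) = -B/2)
l = -305/54 (l = (-1597 + 1292)/(2 + 52) = -305/54 ≈ -5.6481)
(R + y(-3, 41)) + l = (-723 - ½*41) - 305/54 = (-723 - 41/2) - 305/54 = -1487/2 - 305/54 = -20227/27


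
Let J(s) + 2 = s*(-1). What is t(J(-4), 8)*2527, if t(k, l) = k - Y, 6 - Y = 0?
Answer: -10108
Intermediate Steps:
Y = 6 (Y = 6 - 1*0 = 6 + 0 = 6)
J(s) = -2 - s (J(s) = -2 + s*(-1) = -2 - s)
t(k, l) = -6 + k (t(k, l) = k - 1*6 = k - 6 = -6 + k)
t(J(-4), 8)*2527 = (-6 + (-2 - 1*(-4)))*2527 = (-6 + (-2 + 4))*2527 = (-6 + 2)*2527 = -4*2527 = -10108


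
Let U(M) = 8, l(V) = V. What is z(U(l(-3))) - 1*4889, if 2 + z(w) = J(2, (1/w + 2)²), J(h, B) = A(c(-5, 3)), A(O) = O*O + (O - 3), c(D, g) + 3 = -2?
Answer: -4874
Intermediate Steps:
c(D, g) = -5 (c(D, g) = -3 - 2 = -5)
A(O) = -3 + O + O² (A(O) = O² + (-3 + O) = -3 + O + O²)
J(h, B) = 17 (J(h, B) = -3 - 5 + (-5)² = -3 - 5 + 25 = 17)
z(w) = 15 (z(w) = -2 + 17 = 15)
z(U(l(-3))) - 1*4889 = 15 - 1*4889 = 15 - 4889 = -4874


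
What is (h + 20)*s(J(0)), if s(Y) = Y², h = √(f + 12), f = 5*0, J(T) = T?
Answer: 0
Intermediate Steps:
f = 0
h = 2*√3 (h = √(0 + 12) = √12 = 2*√3 ≈ 3.4641)
(h + 20)*s(J(0)) = (2*√3 + 20)*0² = (20 + 2*√3)*0 = 0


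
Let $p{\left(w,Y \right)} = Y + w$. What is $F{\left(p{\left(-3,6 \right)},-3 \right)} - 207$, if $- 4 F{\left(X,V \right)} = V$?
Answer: $- \frac{825}{4} \approx -206.25$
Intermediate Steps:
$F{\left(X,V \right)} = - \frac{V}{4}$
$F{\left(p{\left(-3,6 \right)},-3 \right)} - 207 = \left(- \frac{1}{4}\right) \left(-3\right) - 207 = \frac{3}{4} - 207 = - \frac{825}{4}$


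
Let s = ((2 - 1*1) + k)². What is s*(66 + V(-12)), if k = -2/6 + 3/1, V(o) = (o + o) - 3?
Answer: 1573/3 ≈ 524.33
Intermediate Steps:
V(o) = -3 + 2*o (V(o) = 2*o - 3 = -3 + 2*o)
k = 8/3 (k = -2*⅙ + 3*1 = -⅓ + 3 = 8/3 ≈ 2.6667)
s = 121/9 (s = ((2 - 1*1) + 8/3)² = ((2 - 1) + 8/3)² = (1 + 8/3)² = (11/3)² = 121/9 ≈ 13.444)
s*(66 + V(-12)) = 121*(66 + (-3 + 2*(-12)))/9 = 121*(66 + (-3 - 24))/9 = 121*(66 - 27)/9 = (121/9)*39 = 1573/3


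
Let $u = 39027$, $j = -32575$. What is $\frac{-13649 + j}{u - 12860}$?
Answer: $- \frac{46224}{26167} \approx -1.7665$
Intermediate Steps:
$\frac{-13649 + j}{u - 12860} = \frac{-13649 - 32575}{39027 - 12860} = - \frac{46224}{26167}$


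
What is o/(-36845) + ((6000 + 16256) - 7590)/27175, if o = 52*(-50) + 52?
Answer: 121922134/200252575 ≈ 0.60884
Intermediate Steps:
o = -2548 (o = -2600 + 52 = -2548)
o/(-36845) + ((6000 + 16256) - 7590)/27175 = -2548/(-36845) + ((6000 + 16256) - 7590)/27175 = -2548*(-1/36845) + (22256 - 7590)*(1/27175) = 2548/36845 + 14666*(1/27175) = 2548/36845 + 14666/27175 = 121922134/200252575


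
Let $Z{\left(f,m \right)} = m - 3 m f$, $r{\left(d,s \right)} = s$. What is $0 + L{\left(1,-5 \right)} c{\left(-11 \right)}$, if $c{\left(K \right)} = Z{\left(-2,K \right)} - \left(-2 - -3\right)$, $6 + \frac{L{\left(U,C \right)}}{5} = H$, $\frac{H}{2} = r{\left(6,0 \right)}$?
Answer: $2340$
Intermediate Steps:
$Z{\left(f,m \right)} = m - 3 f m$
$H = 0$ ($H = 2 \cdot 0 = 0$)
$L{\left(U,C \right)} = -30$ ($L{\left(U,C \right)} = -30 + 5 \cdot 0 = -30 + 0 = -30$)
$c{\left(K \right)} = -1 + 7 K$ ($c{\left(K \right)} = K \left(1 - -6\right) - \left(-2 - -3\right) = K \left(1 + 6\right) - \left(-2 + 3\right) = K 7 - 1 = 7 K - 1 = -1 + 7 K$)
$0 + L{\left(1,-5 \right)} c{\left(-11 \right)} = 0 - 30 \left(-1 + 7 \left(-11\right)\right) = 0 - 30 \left(-1 - 77\right) = 0 - -2340 = 0 + 2340 = 2340$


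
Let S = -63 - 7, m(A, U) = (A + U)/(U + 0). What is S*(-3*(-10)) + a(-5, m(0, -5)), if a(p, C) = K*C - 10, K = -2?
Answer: -2112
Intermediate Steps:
m(A, U) = (A + U)/U
S = -70
a(p, C) = -10 - 2*C (a(p, C) = -2*C - 10 = -10 - 2*C)
S*(-3*(-10)) + a(-5, m(0, -5)) = -(-210)*(-10) + (-10 - 2*(0 - 5)/(-5)) = -70*30 + (-10 - (-2)*(-5)/5) = -2100 + (-10 - 2*1) = -2100 + (-10 - 2) = -2100 - 12 = -2112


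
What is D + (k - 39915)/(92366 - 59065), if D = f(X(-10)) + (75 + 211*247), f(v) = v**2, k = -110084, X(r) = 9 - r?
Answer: 1749917454/33301 ≈ 52549.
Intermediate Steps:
D = 52553 (D = (9 - 1*(-10))**2 + (75 + 211*247) = (9 + 10)**2 + (75 + 52117) = 19**2 + 52192 = 361 + 52192 = 52553)
D + (k - 39915)/(92366 - 59065) = 52553 + (-110084 - 39915)/(92366 - 59065) = 52553 - 149999/33301 = 1749917454/33301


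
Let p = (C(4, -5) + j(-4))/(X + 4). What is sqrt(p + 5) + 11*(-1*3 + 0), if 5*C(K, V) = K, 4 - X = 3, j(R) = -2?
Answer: -33 + sqrt(119)/5 ≈ -30.818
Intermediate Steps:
X = 1 (X = 4 - 1*3 = 4 - 3 = 1)
C(K, V) = K/5
p = -6/25 (p = ((1/5)*4 - 2)/(1 + 4) = (4/5 - 2)/5 = -6/5*1/5 = -6/25 ≈ -0.24000)
sqrt(p + 5) + 11*(-1*3 + 0) = sqrt(-6/25 + 5) + 11*(-1*3 + 0) = sqrt(119/25) + 11*(-3 + 0) = sqrt(119)/5 + 11*(-3) = sqrt(119)/5 - 33 = -33 + sqrt(119)/5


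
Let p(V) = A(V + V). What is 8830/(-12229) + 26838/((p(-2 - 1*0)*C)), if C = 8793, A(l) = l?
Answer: -35487259/23895466 ≈ -1.4851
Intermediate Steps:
p(V) = 2*V (p(V) = V + V = 2*V)
8830/(-12229) + 26838/((p(-2 - 1*0)*C)) = 8830/(-12229) + 26838/(((2*(-2 - 1*0))*8793)) = 8830*(-1/12229) + 26838/(((2*(-2 + 0))*8793)) = -8830/12229 + 26838/(((2*(-2))*8793)) = -8830/12229 + 26838/((-4*8793)) = -8830/12229 + 26838/(-35172) = -8830/12229 + 26838*(-1/35172) = -8830/12229 - 1491/1954 = -35487259/23895466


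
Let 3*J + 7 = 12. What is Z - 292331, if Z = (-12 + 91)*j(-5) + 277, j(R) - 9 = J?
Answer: -873634/3 ≈ -2.9121e+5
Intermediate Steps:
J = 5/3 (J = -7/3 + (⅓)*12 = -7/3 + 4 = 5/3 ≈ 1.6667)
j(R) = 32/3 (j(R) = 9 + 5/3 = 32/3)
Z = 3359/3 (Z = (-12 + 91)*(32/3) + 277 = 79*(32/3) + 277 = 2528/3 + 277 = 3359/3 ≈ 1119.7)
Z - 292331 = 3359/3 - 292331 = -873634/3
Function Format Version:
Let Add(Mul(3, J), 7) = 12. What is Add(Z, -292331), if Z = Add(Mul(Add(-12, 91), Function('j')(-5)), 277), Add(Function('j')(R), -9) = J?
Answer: Rational(-873634, 3) ≈ -2.9121e+5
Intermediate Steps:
J = Rational(5, 3) (J = Add(Rational(-7, 3), Mul(Rational(1, 3), 12)) = Add(Rational(-7, 3), 4) = Rational(5, 3) ≈ 1.6667)
Function('j')(R) = Rational(32, 3) (Function('j')(R) = Add(9, Rational(5, 3)) = Rational(32, 3))
Z = Rational(3359, 3) (Z = Add(Mul(Add(-12, 91), Rational(32, 3)), 277) = Add(Mul(79, Rational(32, 3)), 277) = Add(Rational(2528, 3), 277) = Rational(3359, 3) ≈ 1119.7)
Add(Z, -292331) = Add(Rational(3359, 3), -292331) = Rational(-873634, 3)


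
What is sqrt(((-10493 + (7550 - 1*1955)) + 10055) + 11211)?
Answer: 4*sqrt(1023) ≈ 127.94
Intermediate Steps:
sqrt(((-10493 + (7550 - 1*1955)) + 10055) + 11211) = sqrt(((-10493 + (7550 - 1955)) + 10055) + 11211) = sqrt(((-10493 + 5595) + 10055) + 11211) = sqrt((-4898 + 10055) + 11211) = sqrt(5157 + 11211) = sqrt(16368) = 4*sqrt(1023)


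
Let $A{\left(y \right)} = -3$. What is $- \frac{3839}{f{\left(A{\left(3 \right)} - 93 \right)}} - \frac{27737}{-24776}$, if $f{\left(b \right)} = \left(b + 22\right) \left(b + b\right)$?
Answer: $\frac{37371529}{44002176} \approx 0.84931$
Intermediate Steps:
$f{\left(b \right)} = 2 b \left(22 + b\right)$ ($f{\left(b \right)} = \left(22 + b\right) 2 b = 2 b \left(22 + b\right)$)
$- \frac{3839}{f{\left(A{\left(3 \right)} - 93 \right)}} - \frac{27737}{-24776} = - \frac{3839}{2 \left(-3 - 93\right) \left(22 - 96\right)} - \frac{27737}{-24776} = - \frac{3839}{2 \left(-3 - 93\right) \left(22 - 96\right)} - - \frac{27737}{24776} = - \frac{3839}{2 \left(-96\right) \left(22 - 96\right)} + \frac{27737}{24776} = - \frac{3839}{2 \left(-96\right) \left(-74\right)} + \frac{27737}{24776} = - \frac{3839}{14208} + \frac{27737}{24776} = \frac{37371529}{44002176}$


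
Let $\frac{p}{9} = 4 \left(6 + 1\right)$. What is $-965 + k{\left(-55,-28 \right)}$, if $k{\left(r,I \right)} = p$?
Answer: $-713$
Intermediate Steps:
$p = 252$ ($p = 9 \cdot 4 \left(6 + 1\right) = 9 \cdot 4 \cdot 7 = 9 \cdot 28 = 252$)
$k{\left(r,I \right)} = 252$
$-965 + k{\left(-55,-28 \right)} = -965 + 252 = -713$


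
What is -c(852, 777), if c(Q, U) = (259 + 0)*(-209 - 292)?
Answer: 129759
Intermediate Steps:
c(Q, U) = -129759 (c(Q, U) = 259*(-501) = -129759)
-c(852, 777) = -1*(-129759) = 129759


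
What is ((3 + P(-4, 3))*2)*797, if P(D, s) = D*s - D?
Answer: -7970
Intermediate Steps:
P(D, s) = -D + D*s
((3 + P(-4, 3))*2)*797 = ((3 - 4*(-1 + 3))*2)*797 = ((3 - 4*2)*2)*797 = ((3 - 8)*2)*797 = -5*2*797 = -10*797 = -7970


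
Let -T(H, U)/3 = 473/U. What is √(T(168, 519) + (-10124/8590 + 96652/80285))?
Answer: I*√385591909363437538435/11930912995 ≈ 1.6458*I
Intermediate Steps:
T(H, U) = -1419/U
√(T(168, 519) + (-10124/8590 + 96652/80285)) = √(-1419/519 + (-10124/8590 + 96652/80285)) = √(-1419*1/519 + (-10124*1/8590 + 96652*(1/80285))) = √(-473/173 + (-5062/4295 + 96652/80285)) = √(-473/173 + 1743534/68964815) = √(-32318726113/11930912995) = I*√385591909363437538435/11930912995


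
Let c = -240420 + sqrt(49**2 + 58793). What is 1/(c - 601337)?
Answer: -120251/101222112265 - sqrt(61194)/708554785855 ≈ -1.1883e-6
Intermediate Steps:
c = -240420 + sqrt(61194) (c = -240420 + sqrt(2401 + 58793) = -240420 + sqrt(61194) ≈ -2.4017e+5)
1/(c - 601337) = 1/((-240420 + sqrt(61194)) - 601337) = 1/(-841757 + sqrt(61194))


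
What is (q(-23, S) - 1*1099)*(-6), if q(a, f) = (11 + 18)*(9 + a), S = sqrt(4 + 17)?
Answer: 9030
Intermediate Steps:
S = sqrt(21) ≈ 4.5826
q(a, f) = 261 + 29*a (q(a, f) = 29*(9 + a) = 261 + 29*a)
(q(-23, S) - 1*1099)*(-6) = ((261 + 29*(-23)) - 1*1099)*(-6) = ((261 - 667) - 1099)*(-6) = (-406 - 1099)*(-6) = -1505*(-6) = 9030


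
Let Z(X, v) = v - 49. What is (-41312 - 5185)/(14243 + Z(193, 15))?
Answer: -46497/14209 ≈ -3.2724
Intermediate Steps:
Z(X, v) = -49 + v
(-41312 - 5185)/(14243 + Z(193, 15)) = (-41312 - 5185)/(14243 + (-49 + 15)) = -46497/(14243 - 34) = -46497/14209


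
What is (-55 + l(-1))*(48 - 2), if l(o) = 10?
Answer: -2070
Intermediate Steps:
(-55 + l(-1))*(48 - 2) = (-55 + 10)*(48 - 2) = -45*46 = -2070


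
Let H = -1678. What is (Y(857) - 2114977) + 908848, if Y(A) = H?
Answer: -1207807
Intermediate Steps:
Y(A) = -1678
(Y(857) - 2114977) + 908848 = (-1678 - 2114977) + 908848 = -2116655 + 908848 = -1207807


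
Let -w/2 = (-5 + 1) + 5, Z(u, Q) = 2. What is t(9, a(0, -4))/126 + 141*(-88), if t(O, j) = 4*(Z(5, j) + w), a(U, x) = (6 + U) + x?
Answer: -12408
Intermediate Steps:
a(U, x) = 6 + U + x
w = -2 (w = -2*((-5 + 1) + 5) = -2*(-4 + 5) = -2*1 = -2)
t(O, j) = 0 (t(O, j) = 4*(2 - 2) = 4*0 = 0)
t(9, a(0, -4))/126 + 141*(-88) = 0/126 + 141*(-88) = 0*(1/126) - 12408 = 0 - 12408 = -12408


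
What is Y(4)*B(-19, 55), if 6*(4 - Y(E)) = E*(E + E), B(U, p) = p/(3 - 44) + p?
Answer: -8800/123 ≈ -71.545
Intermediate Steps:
B(U, p) = 40*p/41 (B(U, p) = p/(-41) + p = -p/41 + p = 40*p/41)
Y(E) = 4 - E**2/3 (Y(E) = 4 - E*(E + E)/6 = 4 - E*2*E/6 = 4 - E**2/3)
Y(4)*B(-19, 55) = (4 - 1/3*4**2)*((40/41)*55) = (4 - 1/3*16)*(2200/41) = (4 - 16/3)*(2200/41) = -4/3*2200/41 = -8800/123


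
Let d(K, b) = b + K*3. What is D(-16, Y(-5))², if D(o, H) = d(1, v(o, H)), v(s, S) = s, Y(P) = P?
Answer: 169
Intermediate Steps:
d(K, b) = b + 3*K
D(o, H) = 3 + o (D(o, H) = o + 3*1 = o + 3 = 3 + o)
D(-16, Y(-5))² = (3 - 16)² = (-13)² = 169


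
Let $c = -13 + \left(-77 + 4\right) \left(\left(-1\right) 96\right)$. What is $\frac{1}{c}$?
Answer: $\frac{1}{6995} \approx 0.00014296$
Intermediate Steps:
$c = 6995$ ($c = -13 - -7008 = -13 + 7008 = 6995$)
$\frac{1}{c} = \frac{1}{6995}$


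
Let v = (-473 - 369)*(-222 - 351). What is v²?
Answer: 232773441156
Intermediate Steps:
v = 482466 (v = -842*(-573) = 482466)
v² = 482466² = 232773441156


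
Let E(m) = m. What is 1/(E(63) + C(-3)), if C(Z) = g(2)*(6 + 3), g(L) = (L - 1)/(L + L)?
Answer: 4/261 ≈ 0.015326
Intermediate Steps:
g(L) = (-1 + L)/(2*L) (g(L) = (-1 + L)/((2*L)) = (-1 + L)*(1/(2*L)) = (-1 + L)/(2*L))
C(Z) = 9/4 (C(Z) = ((½)*(-1 + 2)/2)*(6 + 3) = ((½)*(½)*1)*9 = (¼)*9 = 9/4)
1/(E(63) + C(-3)) = 1/(63 + 9/4) = 1/(261/4) = 4/261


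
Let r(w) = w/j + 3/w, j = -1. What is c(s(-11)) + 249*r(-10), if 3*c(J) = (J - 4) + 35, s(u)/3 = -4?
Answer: 72649/30 ≈ 2421.6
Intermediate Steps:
s(u) = -12 (s(u) = 3*(-4) = -12)
c(J) = 31/3 + J/3 (c(J) = ((J - 4) + 35)/3 = ((-4 + J) + 35)/3 = (31 + J)/3 = 31/3 + J/3)
r(w) = -w + 3/w (r(w) = w/(-1) + 3/w = w*(-1) + 3/w = -w + 3/w)
c(s(-11)) + 249*r(-10) = (31/3 + (1/3)*(-12)) + 249*(-1*(-10) + 3/(-10)) = (31/3 - 4) + 249*(10 + 3*(-1/10)) = 19/3 + 249*(10 - 3/10) = 19/3 + 249*(97/10) = 19/3 + 24153/10 = 72649/30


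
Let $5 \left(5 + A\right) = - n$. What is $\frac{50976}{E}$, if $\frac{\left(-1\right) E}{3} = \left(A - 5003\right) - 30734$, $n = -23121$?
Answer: $\frac{28320}{51863} \approx 0.54605$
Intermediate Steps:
$A = \frac{23096}{5}$ ($A = -5 + \frac{\left(-1\right) \left(-23121\right)}{5} = -5 + \frac{1}{5} \cdot 23121 = -5 + \frac{23121}{5} = \frac{23096}{5} \approx 4619.2$)
$E = \frac{466767}{5}$ ($E = - 3 \left(\left(\frac{23096}{5} - 5003\right) - 30734\right) = - 3 \left(- \frac{1919}{5} - 30734\right) = \left(-3\right) \left(- \frac{155589}{5}\right) = \frac{466767}{5} \approx 93353.0$)
$\frac{50976}{E} = \frac{50976}{\frac{466767}{5}} = 50976 \cdot \frac{5}{466767} = \frac{28320}{51863}$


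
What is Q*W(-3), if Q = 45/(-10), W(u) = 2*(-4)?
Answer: 36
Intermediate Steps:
W(u) = -8
Q = -9/2 (Q = 45*(-⅒) = -9/2 ≈ -4.5000)
Q*W(-3) = -9/2*(-8) = 36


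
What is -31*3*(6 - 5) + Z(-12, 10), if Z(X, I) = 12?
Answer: -81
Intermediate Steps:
-31*3*(6 - 5) + Z(-12, 10) = -31*3*(6 - 5) + 12 = -31*3*1 + 12 = -93 + 12 = -81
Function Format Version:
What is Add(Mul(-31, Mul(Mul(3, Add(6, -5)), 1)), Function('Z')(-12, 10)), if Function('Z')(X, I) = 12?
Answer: -81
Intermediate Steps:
Add(Mul(-31, Mul(Mul(3, Add(6, -5)), 1)), Function('Z')(-12, 10)) = Add(Mul(-31, Mul(Mul(3, Add(6, -5)), 1)), 12) = Add(Mul(-31, Mul(Mul(3, 1), 1)), 12) = Add(Mul(-31, Mul(3, 1)), 12) = Add(Mul(-31, 3), 12) = Add(-93, 12) = -81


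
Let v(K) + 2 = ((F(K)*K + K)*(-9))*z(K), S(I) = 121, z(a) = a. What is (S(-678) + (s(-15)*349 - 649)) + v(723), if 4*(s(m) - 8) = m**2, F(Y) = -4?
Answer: 56542305/4 ≈ 1.4136e+7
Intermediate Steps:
s(m) = 8 + m**2/4
v(K) = -2 + 27*K**2 (v(K) = -2 + ((-4*K + K)*(-9))*K = -2 + (-3*K*(-9))*K = -2 + (27*K)*K = -2 + 27*K**2)
(S(-678) + (s(-15)*349 - 649)) + v(723) = (121 + ((8 + (1/4)*(-15)**2)*349 - 649)) + (-2 + 27*723**2) = (121 + ((8 + (1/4)*225)*349 - 649)) + (-2 + 27*522729) = (121 + ((8 + 225/4)*349 - 649)) + (-2 + 14113683) = (121 + ((257/4)*349 - 649)) + 14113681 = (121 + (89693/4 - 649)) + 14113681 = (121 + 87097/4) + 14113681 = 87581/4 + 14113681 = 56542305/4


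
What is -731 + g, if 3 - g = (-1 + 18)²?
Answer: -1017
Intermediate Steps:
g = -286 (g = 3 - (-1 + 18)² = 3 - 1*17² = 3 - 1*289 = 3 - 289 = -286)
-731 + g = -731 - 286 = -1017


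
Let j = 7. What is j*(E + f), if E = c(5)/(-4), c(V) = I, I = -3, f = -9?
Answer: -231/4 ≈ -57.750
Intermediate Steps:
c(V) = -3
E = ¾ (E = -3/(-4) = -3*(-¼) = ¾ ≈ 0.75000)
j*(E + f) = 7*(¾ - 9) = 7*(-33/4) = -231/4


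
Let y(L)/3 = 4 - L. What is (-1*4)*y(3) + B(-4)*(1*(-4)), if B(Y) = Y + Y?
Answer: 20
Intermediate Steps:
y(L) = 12 - 3*L (y(L) = 3*(4 - L) = 12 - 3*L)
B(Y) = 2*Y
(-1*4)*y(3) + B(-4)*(1*(-4)) = (-1*4)*(12 - 3*3) + (2*(-4))*(1*(-4)) = -4*(12 - 9) - 8*(-4) = -4*3 + 32 = -12 + 32 = 20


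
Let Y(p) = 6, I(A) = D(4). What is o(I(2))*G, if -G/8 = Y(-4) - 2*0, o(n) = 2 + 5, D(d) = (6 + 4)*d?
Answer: -336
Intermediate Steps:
D(d) = 10*d
I(A) = 40 (I(A) = 10*4 = 40)
o(n) = 7
G = -48 (G = -8*(6 - 2*0) = -8*(6 + 0) = -8*6 = -48)
o(I(2))*G = 7*(-48) = -336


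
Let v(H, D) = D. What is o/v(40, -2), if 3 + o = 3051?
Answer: -1524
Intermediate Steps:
o = 3048 (o = -3 + 3051 = 3048)
o/v(40, -2) = 3048/(-2) = 3048*(-½) = -1524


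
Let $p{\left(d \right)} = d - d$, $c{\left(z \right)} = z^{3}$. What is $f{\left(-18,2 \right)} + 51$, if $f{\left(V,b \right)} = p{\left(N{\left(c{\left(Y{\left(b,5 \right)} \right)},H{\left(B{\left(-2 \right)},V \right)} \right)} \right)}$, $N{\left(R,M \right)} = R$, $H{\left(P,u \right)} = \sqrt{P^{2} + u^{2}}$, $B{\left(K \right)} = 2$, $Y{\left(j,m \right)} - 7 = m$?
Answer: $51$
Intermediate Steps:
$Y{\left(j,m \right)} = 7 + m$
$p{\left(d \right)} = 0$
$f{\left(V,b \right)} = 0$
$f{\left(-18,2 \right)} + 51 = 0 + 51 = 51$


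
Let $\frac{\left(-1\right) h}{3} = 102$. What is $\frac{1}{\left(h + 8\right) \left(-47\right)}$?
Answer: $\frac{1}{14006} \approx 7.1398 \cdot 10^{-5}$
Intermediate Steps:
$h = -306$ ($h = \left(-3\right) 102 = -306$)
$\frac{1}{\left(h + 8\right) \left(-47\right)} = \frac{1}{\left(-306 + 8\right) \left(-47\right)} = \frac{1}{\left(-298\right) \left(-47\right)} = \frac{1}{14006}$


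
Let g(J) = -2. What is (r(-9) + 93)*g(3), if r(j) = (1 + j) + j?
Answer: -152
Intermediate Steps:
r(j) = 1 + 2*j
(r(-9) + 93)*g(3) = ((1 + 2*(-9)) + 93)*(-2) = ((1 - 18) + 93)*(-2) = (-17 + 93)*(-2) = 76*(-2) = -152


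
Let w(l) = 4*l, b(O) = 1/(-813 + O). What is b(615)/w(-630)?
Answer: 1/498960 ≈ 2.0042e-6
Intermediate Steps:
b(615)/w(-630) = 1/((-813 + 615)*((4*(-630)))) = 1/(-198*(-2520)) = -1/198*(-1/2520) = 1/498960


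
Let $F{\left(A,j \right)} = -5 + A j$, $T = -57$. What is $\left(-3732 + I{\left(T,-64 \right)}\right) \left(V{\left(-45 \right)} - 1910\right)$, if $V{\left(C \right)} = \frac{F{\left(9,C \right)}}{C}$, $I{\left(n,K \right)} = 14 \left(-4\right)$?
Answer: $\frac{64805104}{9} \approx 7.2006 \cdot 10^{6}$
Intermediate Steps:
$I{\left(n,K \right)} = -56$
$V{\left(C \right)} = \frac{-5 + 9 C}{C}$
$\left(-3732 + I{\left(T,-64 \right)}\right) \left(V{\left(-45 \right)} - 1910\right) = \left(-3732 - 56\right) \left(\left(9 - \frac{5}{-45}\right) - 1910\right) = - 3788 \left(\left(9 - - \frac{1}{9}\right) - 1910\right) = - 3788 \left(\left(9 + \frac{1}{9}\right) - 1910\right) = - 3788 \left(\frac{82}{9} - 1910\right) = \left(-3788\right) \left(- \frac{17108}{9}\right) = \frac{64805104}{9}$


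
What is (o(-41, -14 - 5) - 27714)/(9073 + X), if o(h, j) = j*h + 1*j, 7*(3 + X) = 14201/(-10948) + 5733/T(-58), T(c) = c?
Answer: -59903755576/20125772809 ≈ -2.9765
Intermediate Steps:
X = -38461603/2222444 (X = -3 + (14201/(-10948) + 5733/(-58))/7 = -3 + (14201*(-1/10948) + 5733*(-1/58))/7 = -3 + (-14201/10948 - 5733/58)/7 = -3 + (⅐)*(-31794271/317492) = -3 - 31794271/2222444 = -38461603/2222444 ≈ -17.306)
o(h, j) = j + h*j (o(h, j) = h*j + j = j + h*j)
(o(-41, -14 - 5) - 27714)/(9073 + X) = ((-14 - 5)*(1 - 41) - 27714)/(9073 - 38461603/2222444) = (-19*(-40) - 27714)/(20125772809/2222444) = (760 - 27714)*(2222444/20125772809) = -26954*2222444/20125772809 = -59903755576/20125772809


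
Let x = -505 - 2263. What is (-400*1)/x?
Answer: 25/173 ≈ 0.14451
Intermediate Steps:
x = -2768
(-400*1)/x = -400*1/(-2768) = -400*(-1/2768) = 25/173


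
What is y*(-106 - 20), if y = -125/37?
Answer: 15750/37 ≈ 425.68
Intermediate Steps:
y = -125/37 (y = -125*1/37 = -125/37 ≈ -3.3784)
y*(-106 - 20) = -125*(-106 - 20)/37 = -125/37*(-126) = 15750/37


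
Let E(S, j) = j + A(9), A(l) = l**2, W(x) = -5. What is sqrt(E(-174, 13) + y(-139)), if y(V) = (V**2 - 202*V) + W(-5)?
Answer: 8*sqrt(742) ≈ 217.92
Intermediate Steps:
y(V) = -5 + V**2 - 202*V (y(V) = (V**2 - 202*V) - 5 = -5 + V**2 - 202*V)
E(S, j) = 81 + j (E(S, j) = j + 9**2 = j + 81 = 81 + j)
sqrt(E(-174, 13) + y(-139)) = sqrt((81 + 13) + (-5 + (-139)**2 - 202*(-139))) = sqrt(94 + (-5 + 19321 + 28078)) = sqrt(94 + 47394) = sqrt(47488) = 8*sqrt(742)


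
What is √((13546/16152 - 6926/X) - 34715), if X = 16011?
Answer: I*√1791416684645338557/7183602 ≈ 186.32*I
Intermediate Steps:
√((13546/16152 - 6926/X) - 34715) = √((13546/16152 - 6926/16011) - 34715) = √((13546*(1/16152) - 6926*1/16011) - 34715) = √((6773/8076 - 6926/16011) - 34715) = √(17502709/43101612 - 34715) = √(-1496254957871/43101612) = I*√1791416684645338557/7183602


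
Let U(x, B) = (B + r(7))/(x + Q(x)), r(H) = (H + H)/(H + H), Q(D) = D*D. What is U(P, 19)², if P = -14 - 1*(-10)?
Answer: 25/9 ≈ 2.7778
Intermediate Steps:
Q(D) = D²
r(H) = 1 (r(H) = (2*H)/((2*H)) = (2*H)*(1/(2*H)) = 1)
P = -4 (P = -14 + 10 = -4)
U(x, B) = (1 + B)/(x + x²) (U(x, B) = (B + 1)/(x + x²) = (1 + B)/(x + x²))
U(P, 19)² = ((1 + 19)/((-4)*(1 - 4)))² = (-¼*20/(-3))² = (-¼*(-⅓)*20)² = (5/3)² = 25/9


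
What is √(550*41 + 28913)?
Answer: √51463 ≈ 226.85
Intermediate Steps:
√(550*41 + 28913) = √(22550 + 28913) = √51463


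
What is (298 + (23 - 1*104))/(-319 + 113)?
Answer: -217/206 ≈ -1.0534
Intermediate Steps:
(298 + (23 - 1*104))/(-319 + 113) = (298 + (23 - 104))/(-206) = (298 - 81)*(-1/206) = 217*(-1/206) = -217/206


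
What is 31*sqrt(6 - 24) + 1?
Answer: 1 + 93*I*sqrt(2) ≈ 1.0 + 131.52*I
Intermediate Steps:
31*sqrt(6 - 24) + 1 = 31*sqrt(-18) + 1 = 31*(3*I*sqrt(2)) + 1 = 93*I*sqrt(2) + 1 = 1 + 93*I*sqrt(2)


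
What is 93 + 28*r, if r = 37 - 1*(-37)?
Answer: 2165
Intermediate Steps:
r = 74 (r = 37 + 37 = 74)
93 + 28*r = 93 + 28*74 = 93 + 2072 = 2165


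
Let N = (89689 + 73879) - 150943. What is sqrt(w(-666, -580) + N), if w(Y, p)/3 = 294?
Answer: sqrt(13507) ≈ 116.22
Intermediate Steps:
w(Y, p) = 882 (w(Y, p) = 3*294 = 882)
N = 12625 (N = 163568 - 150943 = 12625)
sqrt(w(-666, -580) + N) = sqrt(882 + 12625) = sqrt(13507)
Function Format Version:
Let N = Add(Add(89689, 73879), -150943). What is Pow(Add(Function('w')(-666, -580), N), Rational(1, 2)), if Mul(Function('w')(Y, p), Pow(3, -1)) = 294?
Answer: Pow(13507, Rational(1, 2)) ≈ 116.22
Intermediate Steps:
Function('w')(Y, p) = 882 (Function('w')(Y, p) = Mul(3, 294) = 882)
N = 12625 (N = Add(163568, -150943) = 12625)
Pow(Add(Function('w')(-666, -580), N), Rational(1, 2)) = Pow(Add(882, 12625), Rational(1, 2)) = Pow(13507, Rational(1, 2))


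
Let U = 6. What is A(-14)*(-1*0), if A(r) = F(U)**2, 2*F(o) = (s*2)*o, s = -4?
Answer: 0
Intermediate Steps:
F(o) = -4*o (F(o) = ((-4*2)*o)/2 = (-8*o)/2 = -4*o)
A(r) = 576 (A(r) = (-4*6)**2 = (-24)**2 = 576)
A(-14)*(-1*0) = 576*(-1*0) = 576*0 = 0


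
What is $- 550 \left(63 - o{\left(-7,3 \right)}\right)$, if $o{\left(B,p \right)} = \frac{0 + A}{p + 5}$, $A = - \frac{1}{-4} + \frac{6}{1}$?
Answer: $- \frac{547525}{16} \approx -34220.0$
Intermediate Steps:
$A = \frac{25}{4}$ ($A = \left(-1\right) \left(- \frac{1}{4}\right) + 6 \cdot 1 = \frac{1}{4} + 6 = \frac{25}{4} \approx 6.25$)
$o{\left(B,p \right)} = \frac{25}{4 \left(5 + p\right)}$ ($o{\left(B,p \right)} = \frac{0 + \frac{25}{4}}{p + 5} = \frac{25}{4 \left(5 + p\right)}$)
$- 550 \left(63 - o{\left(-7,3 \right)}\right) = - 550 \left(63 - \frac{25}{4 \left(5 + 3\right)}\right) = - 550 \left(63 - \frac{25}{4 \cdot 8}\right) = - 550 \left(63 - \frac{25}{4} \cdot \frac{1}{8}\right) = - 550 \left(63 - \frac{25}{32}\right) = \left(-550\right) \frac{1991}{32} = - \frac{547525}{16}$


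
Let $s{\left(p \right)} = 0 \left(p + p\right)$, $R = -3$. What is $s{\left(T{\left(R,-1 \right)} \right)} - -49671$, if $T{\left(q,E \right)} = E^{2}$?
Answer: $49671$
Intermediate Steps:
$s{\left(p \right)} = 0$ ($s{\left(p \right)} = 0 \cdot 2 p = 0$)
$s{\left(T{\left(R,-1 \right)} \right)} - -49671 = 0 - -49671 = 0 + 49671 = 49671$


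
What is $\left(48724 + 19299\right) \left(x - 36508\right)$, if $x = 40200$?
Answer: $251140916$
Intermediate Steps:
$\left(48724 + 19299\right) \left(x - 36508\right) = \left(48724 + 19299\right) \left(40200 - 36508\right) = 68023 \cdot 3692 = 251140916$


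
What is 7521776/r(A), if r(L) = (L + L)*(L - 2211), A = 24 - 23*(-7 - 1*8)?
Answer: -1880444/339849 ≈ -5.5332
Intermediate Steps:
A = 369 (A = 24 - 23*(-7 - 8) = 24 - 23*(-15) = 24 + 345 = 369)
r(L) = 2*L*(-2211 + L) (r(L) = (2*L)*(-2211 + L) = 2*L*(-2211 + L))
7521776/r(A) = 7521776/((2*369*(-2211 + 369))) = 7521776/((2*369*(-1842))) = 7521776/(-1359396) = 7521776*(-1/1359396) = -1880444/339849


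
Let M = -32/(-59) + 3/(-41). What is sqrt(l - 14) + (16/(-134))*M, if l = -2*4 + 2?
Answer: -9080/162073 + 2*I*sqrt(5) ≈ -0.056024 + 4.4721*I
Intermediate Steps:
l = -6 (l = -8 + 2 = -6)
M = 1135/2419 (M = -32*(-1/59) + 3*(-1/41) = 32/59 - 3/41 = 1135/2419 ≈ 0.46920)
sqrt(l - 14) + (16/(-134))*M = sqrt(-6 - 14) + (16/(-134))*(1135/2419) = sqrt(-20) + (16*(-1/134))*(1135/2419) = 2*I*sqrt(5) - 8/67*1135/2419 = 2*I*sqrt(5) - 9080/162073 = -9080/162073 + 2*I*sqrt(5)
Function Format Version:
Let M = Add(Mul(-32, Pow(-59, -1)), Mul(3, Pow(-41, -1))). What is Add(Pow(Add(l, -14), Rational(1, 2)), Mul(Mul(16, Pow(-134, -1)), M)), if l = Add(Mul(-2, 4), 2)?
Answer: Add(Rational(-9080, 162073), Mul(2, I, Pow(5, Rational(1, 2)))) ≈ Add(-0.056024, Mul(4.4721, I))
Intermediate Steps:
l = -6 (l = Add(-8, 2) = -6)
M = Rational(1135, 2419) (M = Add(Mul(-32, Rational(-1, 59)), Mul(3, Rational(-1, 41))) = Add(Rational(32, 59), Rational(-3, 41)) = Rational(1135, 2419) ≈ 0.46920)
Add(Pow(Add(l, -14), Rational(1, 2)), Mul(Mul(16, Pow(-134, -1)), M)) = Add(Pow(Add(-6, -14), Rational(1, 2)), Mul(Mul(16, Pow(-134, -1)), Rational(1135, 2419))) = Add(Pow(-20, Rational(1, 2)), Mul(Mul(16, Rational(-1, 134)), Rational(1135, 2419))) = Add(Mul(2, I, Pow(5, Rational(1, 2))), Mul(Rational(-8, 67), Rational(1135, 2419))) = Add(Mul(2, I, Pow(5, Rational(1, 2))), Rational(-9080, 162073)) = Add(Rational(-9080, 162073), Mul(2, I, Pow(5, Rational(1, 2))))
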